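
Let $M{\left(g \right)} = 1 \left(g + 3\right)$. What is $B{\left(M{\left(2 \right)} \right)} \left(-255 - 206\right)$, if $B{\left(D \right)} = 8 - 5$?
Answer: $-1383$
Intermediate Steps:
$M{\left(g \right)} = 3 + g$ ($M{\left(g \right)} = 1 \left(3 + g\right) = 3 + g$)
$B{\left(D \right)} = 3$ ($B{\left(D \right)} = 8 - 5 = 3$)
$B{\left(M{\left(2 \right)} \right)} \left(-255 - 206\right) = 3 \left(-255 - 206\right) = 3 \left(-461\right) = -1383$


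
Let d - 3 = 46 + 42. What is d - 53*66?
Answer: -3407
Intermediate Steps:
d = 91 (d = 3 + (46 + 42) = 3 + 88 = 91)
d - 53*66 = 91 - 53*66 = 91 - 3498 = -3407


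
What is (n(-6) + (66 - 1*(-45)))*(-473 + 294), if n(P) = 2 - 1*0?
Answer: -20227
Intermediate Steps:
n(P) = 2 (n(P) = 2 + 0 = 2)
(n(-6) + (66 - 1*(-45)))*(-473 + 294) = (2 + (66 - 1*(-45)))*(-473 + 294) = (2 + (66 + 45))*(-179) = (2 + 111)*(-179) = 113*(-179) = -20227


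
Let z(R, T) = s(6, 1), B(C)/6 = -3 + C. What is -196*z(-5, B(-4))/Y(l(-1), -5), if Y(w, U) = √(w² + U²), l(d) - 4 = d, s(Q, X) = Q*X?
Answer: -588*√34/17 ≈ -201.68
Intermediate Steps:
l(d) = 4 + d
B(C) = -18 + 6*C (B(C) = 6*(-3 + C) = -18 + 6*C)
Y(w, U) = √(U² + w²)
z(R, T) = 6 (z(R, T) = 6*1 = 6)
-196*z(-5, B(-4))/Y(l(-1), -5) = -1176/(√((-5)² + (4 - 1)²)) = -1176/(√(25 + 3²)) = -1176/(√(25 + 9)) = -1176/(√34) = -1176*√34/34 = -588*√34/17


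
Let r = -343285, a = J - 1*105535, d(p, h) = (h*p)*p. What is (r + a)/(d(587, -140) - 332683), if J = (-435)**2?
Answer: 259595/48572343 ≈ 0.0053445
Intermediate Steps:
J = 189225
d(p, h) = h*p**2
a = 83690 (a = 189225 - 1*105535 = 189225 - 105535 = 83690)
(r + a)/(d(587, -140) - 332683) = (-343285 + 83690)/(-140*587**2 - 332683) = -259595/(-140*344569 - 332683) = -259595/(-48239660 - 332683) = -259595/(-48572343) = -259595*(-1/48572343) = 259595/48572343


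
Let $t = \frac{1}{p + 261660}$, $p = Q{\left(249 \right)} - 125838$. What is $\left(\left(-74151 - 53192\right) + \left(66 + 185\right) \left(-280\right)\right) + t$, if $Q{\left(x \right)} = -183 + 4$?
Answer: $- \frac{26806176588}{135643} \approx -1.9762 \cdot 10^{5}$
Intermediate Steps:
$Q{\left(x \right)} = -179$
$p = -126017$ ($p = -179 - 125838 = -126017$)
$t = \frac{1}{135643}$ ($t = \frac{1}{-126017 + 261660} = \frac{1}{135643} \approx 7.3723 \cdot 10^{-6}$)
$\left(\left(-74151 - 53192\right) + \left(66 + 185\right) \left(-280\right)\right) + t = \left(\left(-74151 - 53192\right) + \left(66 + 185\right) \left(-280\right)\right) + \frac{1}{135643} = \left(\left(-74151 - 53192\right) + 251 \left(-280\right)\right) + \frac{1}{135643} = \left(\left(-74151 - 53192\right) - 70280\right) + \frac{1}{135643} = \left(-127343 - 70280\right) + \frac{1}{135643} = -197623 + \frac{1}{135643} = - \frac{26806176588}{135643}$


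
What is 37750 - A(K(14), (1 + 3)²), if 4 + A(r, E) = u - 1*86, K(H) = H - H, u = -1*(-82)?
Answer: 37758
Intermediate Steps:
u = 82
K(H) = 0
A(r, E) = -8 (A(r, E) = -4 + (82 - 1*86) = -4 + (82 - 86) = -4 - 4 = -8)
37750 - A(K(14), (1 + 3)²) = 37750 - 1*(-8) = 37750 + 8 = 37758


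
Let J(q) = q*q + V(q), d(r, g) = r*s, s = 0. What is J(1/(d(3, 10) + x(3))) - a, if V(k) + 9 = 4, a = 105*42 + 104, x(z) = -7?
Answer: -221430/49 ≈ -4519.0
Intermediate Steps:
a = 4514 (a = 4410 + 104 = 4514)
V(k) = -5 (V(k) = -9 + 4 = -5)
d(r, g) = 0 (d(r, g) = r*0 = 0)
J(q) = -5 + q**2 (J(q) = q*q - 5 = q**2 - 5 = -5 + q**2)
J(1/(d(3, 10) + x(3))) - a = (-5 + (1/(0 - 7))**2) - 1*4514 = (-5 + (1/(-7))**2) - 4514 = (-5 + (-1/7)**2) - 4514 = (-5 + 1/49) - 4514 = -244/49 - 4514 = -221430/49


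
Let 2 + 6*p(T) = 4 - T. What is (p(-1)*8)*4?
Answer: 16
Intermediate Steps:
p(T) = ⅓ - T/6 (p(T) = -⅓ + (4 - T)/6 = -⅓ + (⅔ - T/6) = ⅓ - T/6)
(p(-1)*8)*4 = ((⅓ - ⅙*(-1))*8)*4 = ((⅓ + ⅙)*8)*4 = ((½)*8)*4 = 4*4 = 16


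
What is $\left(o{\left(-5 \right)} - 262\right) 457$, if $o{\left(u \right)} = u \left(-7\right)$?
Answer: $-103739$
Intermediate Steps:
$o{\left(u \right)} = - 7 u$
$\left(o{\left(-5 \right)} - 262\right) 457 = \left(\left(-7\right) \left(-5\right) - 262\right) 457 = \left(35 - 262\right) 457 = \left(-227\right) 457 = -103739$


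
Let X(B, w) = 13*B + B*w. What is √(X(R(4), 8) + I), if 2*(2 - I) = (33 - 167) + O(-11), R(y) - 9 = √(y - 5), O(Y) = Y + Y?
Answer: √(269 + 21*I) ≈ 16.414 + 0.63971*I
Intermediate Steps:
O(Y) = 2*Y
R(y) = 9 + √(-5 + y) (R(y) = 9 + √(y - 5) = 9 + √(-5 + y))
I = 80 (I = 2 - ((33 - 167) + 2*(-11))/2 = 2 - (-134 - 22)/2 = 2 - ½*(-156) = 2 + 78 = 80)
√(X(R(4), 8) + I) = √((9 + √(-5 + 4))*(13 + 8) + 80) = √((9 + √(-1))*21 + 80) = √((9 + I)*21 + 80) = √((189 + 21*I) + 80) = √(269 + 21*I)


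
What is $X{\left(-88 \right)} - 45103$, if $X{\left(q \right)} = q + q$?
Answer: $-45279$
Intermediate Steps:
$X{\left(q \right)} = 2 q$
$X{\left(-88 \right)} - 45103 = 2 \left(-88\right) - 45103 = -176 - 45103 = -45279$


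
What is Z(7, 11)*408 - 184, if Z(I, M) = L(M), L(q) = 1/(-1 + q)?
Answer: -716/5 ≈ -143.20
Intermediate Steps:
Z(I, M) = 1/(-1 + M)
Z(7, 11)*408 - 184 = 408/(-1 + 11) - 184 = 408/10 - 184 = (⅒)*408 - 184 = 204/5 - 184 = -716/5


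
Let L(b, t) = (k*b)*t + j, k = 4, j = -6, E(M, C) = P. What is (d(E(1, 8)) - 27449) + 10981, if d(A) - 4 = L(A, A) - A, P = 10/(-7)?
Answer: -806560/49 ≈ -16460.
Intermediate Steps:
P = -10/7 (P = 10*(-⅐) = -10/7 ≈ -1.4286)
E(M, C) = -10/7
L(b, t) = -6 + 4*b*t (L(b, t) = (4*b)*t - 6 = 4*b*t - 6 = -6 + 4*b*t)
d(A) = -2 - A + 4*A² (d(A) = 4 + ((-6 + 4*A*A) - A) = 4 + ((-6 + 4*A²) - A) = 4 + (-6 - A + 4*A²) = -2 - A + 4*A²)
(d(E(1, 8)) - 27449) + 10981 = ((-2 - 1*(-10/7) + 4*(-10/7)²) - 27449) + 10981 = ((-2 + 10/7 + 4*(100/49)) - 27449) + 10981 = ((-2 + 10/7 + 400/49) - 27449) + 10981 = (372/49 - 27449) + 10981 = -1344629/49 + 10981 = -806560/49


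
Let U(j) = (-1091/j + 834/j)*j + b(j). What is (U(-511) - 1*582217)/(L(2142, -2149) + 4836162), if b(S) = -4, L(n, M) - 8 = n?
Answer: -291239/2419156 ≈ -0.12039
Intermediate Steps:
L(n, M) = 8 + n
U(j) = -261 (U(j) = (-1091/j + 834/j)*j - 4 = (-257/j)*j - 4 = -257 - 4 = -261)
(U(-511) - 1*582217)/(L(2142, -2149) + 4836162) = (-261 - 1*582217)/((8 + 2142) + 4836162) = (-261 - 582217)/(2150 + 4836162) = -582478/4838312 = -582478*1/4838312 = -291239/2419156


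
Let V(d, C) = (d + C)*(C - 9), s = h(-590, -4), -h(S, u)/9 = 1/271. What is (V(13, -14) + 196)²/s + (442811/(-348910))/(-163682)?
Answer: -82476334414409769/57110286620 ≈ -1.4442e+6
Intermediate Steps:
h(S, u) = -9/271
s = -9/271 ≈ -0.033210
V(d, C) = (-9 + C)*(C + d) (V(d, C) = (C + d)*(-9 + C) = (-9 + C)*(C + d))
(V(13, -14) + 196)²/s + (442811/(-348910))/(-163682) = (((-14)² - 9*(-14) - 9*13 - 14*13) + 196)²/(-9/271) + (442811/(-348910))/(-163682) = ((196 + 126 - 117 - 182) + 196)²*(-271/9) + (442811*(-1/348910))*(-1/163682) = (23 + 196)²*(-271/9) - 442811/348910*(-1/163682) = 219²*(-271/9) + 442811/57110286620 = 47961*(-271/9) + 442811/57110286620 = -1444159 + 442811/57110286620 = -82476334414409769/57110286620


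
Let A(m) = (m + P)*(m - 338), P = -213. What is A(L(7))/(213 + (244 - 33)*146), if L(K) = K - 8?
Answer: 72546/31019 ≈ 2.3388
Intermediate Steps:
L(K) = -8 + K
A(m) = (-338 + m)*(-213 + m) (A(m) = (m - 213)*(m - 338) = (-213 + m)*(-338 + m) = (-338 + m)*(-213 + m))
A(L(7))/(213 + (244 - 33)*146) = (71994 + (-8 + 7)² - 551*(-8 + 7))/(213 + (244 - 33)*146) = (71994 + (-1)² - 551*(-1))/(213 + 211*146) = (71994 + 1 + 551)/(213 + 30806) = 72546/31019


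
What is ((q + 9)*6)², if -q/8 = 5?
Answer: 34596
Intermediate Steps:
q = -40 (q = -8*5 = -40)
((q + 9)*6)² = ((-40 + 9)*6)² = (-31*6)² = (-186)² = 34596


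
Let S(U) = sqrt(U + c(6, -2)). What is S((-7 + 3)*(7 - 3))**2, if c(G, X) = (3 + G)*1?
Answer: -7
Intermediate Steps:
c(G, X) = 3 + G
S(U) = sqrt(9 + U) (S(U) = sqrt(U + (3 + 6)) = sqrt(U + 9) = sqrt(9 + U))
S((-7 + 3)*(7 - 3))**2 = (sqrt(9 + (-7 + 3)*(7 - 3)))**2 = (sqrt(9 - 4*4))**2 = (sqrt(9 - 16))**2 = (sqrt(-7))**2 = (I*sqrt(7))**2 = -7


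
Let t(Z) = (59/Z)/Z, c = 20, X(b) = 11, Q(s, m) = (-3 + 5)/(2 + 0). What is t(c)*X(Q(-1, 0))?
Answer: 649/400 ≈ 1.6225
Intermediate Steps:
Q(s, m) = 1 (Q(s, m) = 2/2 = 2*(½) = 1)
t(Z) = 59/Z²
t(c)*X(Q(-1, 0)) = (59/20²)*11 = (59*(1/400))*11 = (59/400)*11 = 649/400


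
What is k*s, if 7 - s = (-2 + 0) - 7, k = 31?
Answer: 496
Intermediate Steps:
s = 16 (s = 7 - ((-2 + 0) - 7) = 7 - (-2 - 7) = 7 - 1*(-9) = 7 + 9 = 16)
k*s = 31*16 = 496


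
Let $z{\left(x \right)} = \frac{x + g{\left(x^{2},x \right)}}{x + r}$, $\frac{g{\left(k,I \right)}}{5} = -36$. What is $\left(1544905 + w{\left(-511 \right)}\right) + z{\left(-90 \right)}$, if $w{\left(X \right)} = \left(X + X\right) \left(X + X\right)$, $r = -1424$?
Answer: $\frac{1960167608}{757} \approx 2.5894 \cdot 10^{6}$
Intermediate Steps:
$g{\left(k,I \right)} = -180$ ($g{\left(k,I \right)} = 5 \left(-36\right) = -180$)
$z{\left(x \right)} = \frac{-180 + x}{-1424 + x}$ ($z{\left(x \right)} = \frac{x - 180}{x - 1424} = \frac{-180 + x}{-1424 + x}$)
$w{\left(X \right)} = 4 X^{2}$ ($w{\left(X \right)} = 2 X 2 X = 4 X^{2}$)
$\left(1544905 + w{\left(-511 \right)}\right) + z{\left(-90 \right)} = \left(1544905 + 4 \left(-511\right)^{2}\right) + \frac{-180 - 90}{-1424 - 90} = \left(1544905 + 4 \cdot 261121\right) + \frac{1}{-1514} \left(-270\right) = \left(1544905 + 1044484\right) - - \frac{135}{757} = 2589389 + \frac{135}{757} = \frac{1960167608}{757}$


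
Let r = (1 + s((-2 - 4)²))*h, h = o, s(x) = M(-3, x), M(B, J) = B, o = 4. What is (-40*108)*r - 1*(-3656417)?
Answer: 3690977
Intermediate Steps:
s(x) = -3
h = 4
r = -8 (r = (1 - 3)*4 = -2*4 = -8)
(-40*108)*r - 1*(-3656417) = -40*108*(-8) - 1*(-3656417) = -4320*(-8) + 3656417 = 34560 + 3656417 = 3690977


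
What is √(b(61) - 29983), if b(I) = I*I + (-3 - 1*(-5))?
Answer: 2*I*√6565 ≈ 162.05*I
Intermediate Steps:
b(I) = 2 + I² (b(I) = I² + (-3 + 5) = I² + 2 = 2 + I²)
√(b(61) - 29983) = √((2 + 61²) - 29983) = √((2 + 3721) - 29983) = √(3723 - 29983) = √(-26260) = 2*I*√6565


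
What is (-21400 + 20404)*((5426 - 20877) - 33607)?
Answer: 48861768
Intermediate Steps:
(-21400 + 20404)*((5426 - 20877) - 33607) = -996*(-15451 - 33607) = -996*(-49058) = 48861768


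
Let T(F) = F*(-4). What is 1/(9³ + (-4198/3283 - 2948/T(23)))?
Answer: 75509/57369078 ≈ 0.0013162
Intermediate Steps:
T(F) = -4*F
1/(9³ + (-4198/3283 - 2948/T(23))) = 1/(9³ + (-4198/3283 - 2948/((-4*23)))) = 1/(729 + (-4198*1/3283 - 2948/(-92))) = 1/(729 + (-4198/3283 - 2948*(-1/92))) = 1/(729 + (-4198/3283 + 737/23)) = 1/(729 + 2323017/75509) = 1/(57369078/75509) = 75509/57369078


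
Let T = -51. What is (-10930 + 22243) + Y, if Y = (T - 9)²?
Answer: 14913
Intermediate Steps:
Y = 3600 (Y = (-51 - 9)² = (-60)² = 3600)
(-10930 + 22243) + Y = (-10930 + 22243) + 3600 = 11313 + 3600 = 14913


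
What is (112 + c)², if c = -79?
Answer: 1089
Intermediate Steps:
(112 + c)² = (112 - 79)² = 33² = 1089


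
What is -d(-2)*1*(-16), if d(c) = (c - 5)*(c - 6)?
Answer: 896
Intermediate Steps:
d(c) = (-6 + c)*(-5 + c) (d(c) = (-5 + c)*(-6 + c) = (-6 + c)*(-5 + c))
-d(-2)*1*(-16) = -(30 + (-2)**2 - 11*(-2))*1*(-16) = -(30 + 4 + 22)*1*(-16) = -56*1*(-16) = -56*(-16) = -1*(-896) = 896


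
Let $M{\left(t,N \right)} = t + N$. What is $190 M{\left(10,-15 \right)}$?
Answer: $-950$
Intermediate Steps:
$M{\left(t,N \right)} = N + t$
$190 M{\left(10,-15 \right)} = 190 \left(-15 + 10\right) = 190 \left(-5\right) = -950$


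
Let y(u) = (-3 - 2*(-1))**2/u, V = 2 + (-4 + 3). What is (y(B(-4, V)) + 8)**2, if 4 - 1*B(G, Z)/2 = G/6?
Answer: 51529/784 ≈ 65.726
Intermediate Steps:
V = 1 (V = 2 - 1 = 1)
B(G, Z) = 8 - G/3 (B(G, Z) = 8 - 2*G/6 = 8 - G/3)
y(u) = 1/u (y(u) = (-3 + 2)**2/u = (-1)**2/u = 1/u)
(y(B(-4, V)) + 8)**2 = (1/(8 - 1/3*(-4)) + 8)**2 = (1/(8 + 4/3) + 8)**2 = (1/(28/3) + 8)**2 = (3/28 + 8)**2 = (227/28)**2 = 51529/784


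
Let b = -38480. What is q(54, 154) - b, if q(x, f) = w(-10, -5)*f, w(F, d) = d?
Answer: 37710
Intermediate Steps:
q(x, f) = -5*f
q(54, 154) - b = -5*154 - 1*(-38480) = -770 + 38480 = 37710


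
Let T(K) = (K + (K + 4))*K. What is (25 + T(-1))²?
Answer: 529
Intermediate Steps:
T(K) = K*(4 + 2*K) (T(K) = (K + (4 + K))*K = (4 + 2*K)*K = K*(4 + 2*K))
(25 + T(-1))² = (25 + 2*(-1)*(2 - 1))² = (25 + 2*(-1)*1)² = (25 - 2)² = 23² = 529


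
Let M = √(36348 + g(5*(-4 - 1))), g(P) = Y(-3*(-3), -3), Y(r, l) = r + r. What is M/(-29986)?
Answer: -√36366/29986 ≈ -0.0063596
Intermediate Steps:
Y(r, l) = 2*r
g(P) = 18 (g(P) = 2*(-3*(-3)) = 2*9 = 18)
M = √36366 (M = √(36348 + 18) = √36366 ≈ 190.70)
M/(-29986) = √36366/(-29986) = √36366*(-1/29986) = -√36366/29986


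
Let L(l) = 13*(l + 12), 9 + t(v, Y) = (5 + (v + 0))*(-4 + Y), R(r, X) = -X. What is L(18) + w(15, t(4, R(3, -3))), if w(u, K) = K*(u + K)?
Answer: 444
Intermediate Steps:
t(v, Y) = -9 + (-4 + Y)*(5 + v) (t(v, Y) = -9 + (5 + (v + 0))*(-4 + Y) = -9 + (5 + v)*(-4 + Y) = -9 + (-4 + Y)*(5 + v))
w(u, K) = K*(K + u)
L(l) = 156 + 13*l (L(l) = 13*(12 + l) = 156 + 13*l)
L(18) + w(15, t(4, R(3, -3))) = (156 + 13*18) + (-29 - 4*4 + 5*(-1*(-3)) - 1*(-3)*4)*((-29 - 4*4 + 5*(-1*(-3)) - 1*(-3)*4) + 15) = (156 + 234) + (-29 - 16 + 5*3 + 3*4)*((-29 - 16 + 5*3 + 3*4) + 15) = 390 + (-29 - 16 + 15 + 12)*((-29 - 16 + 15 + 12) + 15) = 390 - 18*(-18 + 15) = 390 - 18*(-3) = 390 + 54 = 444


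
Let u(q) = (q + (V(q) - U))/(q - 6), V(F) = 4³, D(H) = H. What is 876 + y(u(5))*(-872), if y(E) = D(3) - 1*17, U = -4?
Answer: 13084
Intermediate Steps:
V(F) = 64
u(q) = (68 + q)/(-6 + q) (u(q) = (q + (64 - 1*(-4)))/(q - 6) = (q + (64 + 4))/(-6 + q) = (q + 68)/(-6 + q) = (68 + q)/(-6 + q))
y(E) = -14 (y(E) = 3 - 1*17 = 3 - 17 = -14)
876 + y(u(5))*(-872) = 876 - 14*(-872) = 876 + 12208 = 13084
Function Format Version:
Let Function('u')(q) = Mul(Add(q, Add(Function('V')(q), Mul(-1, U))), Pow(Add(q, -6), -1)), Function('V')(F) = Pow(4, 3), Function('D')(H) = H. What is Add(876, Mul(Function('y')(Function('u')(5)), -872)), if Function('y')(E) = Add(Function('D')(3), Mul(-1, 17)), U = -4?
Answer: 13084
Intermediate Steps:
Function('V')(F) = 64
Function('u')(q) = Mul(Pow(Add(-6, q), -1), Add(68, q)) (Function('u')(q) = Mul(Add(q, Add(64, Mul(-1, -4))), Pow(Add(q, -6), -1)) = Mul(Add(q, Add(64, 4)), Pow(Add(-6, q), -1)) = Mul(Add(q, 68), Pow(Add(-6, q), -1)) = Mul(Add(68, q), Pow(Add(-6, q), -1)) = Mul(Pow(Add(-6, q), -1), Add(68, q)))
Function('y')(E) = -14 (Function('y')(E) = Add(3, Mul(-1, 17)) = Add(3, -17) = -14)
Add(876, Mul(Function('y')(Function('u')(5)), -872)) = Add(876, Mul(-14, -872)) = Add(876, 12208) = 13084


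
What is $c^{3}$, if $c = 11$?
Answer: $1331$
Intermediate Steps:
$c^{3} = 11^{3} = 1331$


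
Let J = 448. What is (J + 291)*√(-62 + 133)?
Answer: 739*√71 ≈ 6226.9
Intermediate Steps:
(J + 291)*√(-62 + 133) = (448 + 291)*√(-62 + 133) = 739*√71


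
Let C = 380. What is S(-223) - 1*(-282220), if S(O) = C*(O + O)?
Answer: 112740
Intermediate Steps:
S(O) = 760*O (S(O) = 380*(O + O) = 380*(2*O) = 760*O)
S(-223) - 1*(-282220) = 760*(-223) - 1*(-282220) = -169480 + 282220 = 112740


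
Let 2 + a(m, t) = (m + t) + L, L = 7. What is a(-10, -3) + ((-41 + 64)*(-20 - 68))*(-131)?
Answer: 265136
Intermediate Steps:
a(m, t) = 5 + m + t (a(m, t) = -2 + ((m + t) + 7) = -2 + (7 + m + t) = 5 + m + t)
a(-10, -3) + ((-41 + 64)*(-20 - 68))*(-131) = (5 - 10 - 3) + ((-41 + 64)*(-20 - 68))*(-131) = -8 + (23*(-88))*(-131) = -8 - 2024*(-131) = -8 + 265144 = 265136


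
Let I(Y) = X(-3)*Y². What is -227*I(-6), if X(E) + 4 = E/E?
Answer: 24516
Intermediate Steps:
X(E) = -3 (X(E) = -4 + E/E = -4 + 1 = -3)
I(Y) = -3*Y²
-227*I(-6) = -(-681)*(-6)² = -(-681)*36 = -227*(-108) = 24516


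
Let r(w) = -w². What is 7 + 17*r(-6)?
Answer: -605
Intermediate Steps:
7 + 17*r(-6) = 7 + 17*(-1*(-6)²) = 7 + 17*(-1*36) = 7 + 17*(-36) = 7 - 612 = -605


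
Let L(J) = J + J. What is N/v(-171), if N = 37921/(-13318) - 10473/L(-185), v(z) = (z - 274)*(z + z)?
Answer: 31362161/187485143850 ≈ 0.00016728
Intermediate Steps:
L(J) = 2*J
v(z) = 2*z*(-274 + z) (v(z) = (-274 + z)*(2*z) = 2*z*(-274 + z))
N = 31362161/1231915 (N = 37921/(-13318) - 10473/(2*(-185)) = 37921*(-1/13318) - 10473/(-370) = -37921/13318 - 10473*(-1/370) = -37921/13318 + 10473/370 = 31362161/1231915 ≈ 25.458)
N/v(-171) = 31362161/(1231915*((2*(-171)*(-274 - 171)))) = 31362161/(1231915*((2*(-171)*(-445)))) = (31362161/1231915)/152190 = (31362161/1231915)*(1/152190) = 31362161/187485143850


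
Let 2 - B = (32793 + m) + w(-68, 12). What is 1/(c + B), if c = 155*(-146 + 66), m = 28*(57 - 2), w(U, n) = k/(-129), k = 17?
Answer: -129/6028282 ≈ -2.1399e-5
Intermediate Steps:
w(U, n) = -17/129 (w(U, n) = 17/(-129) = 17*(-1/129) = -17/129)
m = 1540 (m = 28*55 = 1540)
c = -12400 (c = 155*(-80) = -12400)
B = -4428682/129 (B = 2 - ((32793 + 1540) - 17/129) = 2 - (34333 - 17/129) = 2 - 1*4428940/129 = 2 - 4428940/129 = -4428682/129 ≈ -34331.)
1/(c + B) = 1/(-12400 - 4428682/129) = 1/(-6028282/129) = -129/6028282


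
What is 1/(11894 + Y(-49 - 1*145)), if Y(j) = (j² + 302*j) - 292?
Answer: -1/9350 ≈ -0.00010695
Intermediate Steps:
Y(j) = -292 + j² + 302*j
1/(11894 + Y(-49 - 1*145)) = 1/(11894 + (-292 + (-49 - 1*145)² + 302*(-49 - 1*145))) = 1/(11894 + (-292 + (-49 - 145)² + 302*(-49 - 145))) = 1/(11894 + (-292 + (-194)² + 302*(-194))) = 1/(11894 + (-292 + 37636 - 58588)) = 1/(11894 - 21244) = 1/(-9350) = -1/9350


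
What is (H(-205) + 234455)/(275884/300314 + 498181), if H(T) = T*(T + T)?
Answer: 6832250755/10686500337 ≈ 0.63933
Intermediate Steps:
H(T) = 2*T**2 (H(T) = T*(2*T) = 2*T**2)
(H(-205) + 234455)/(275884/300314 + 498181) = (2*(-205)**2 + 234455)/(275884/300314 + 498181) = (2*42025 + 234455)/(275884*(1/300314) + 498181) = (84050 + 234455)/(19706/21451 + 498181) = 318505/(10686500337/21451) = 318505*(21451/10686500337) = 6832250755/10686500337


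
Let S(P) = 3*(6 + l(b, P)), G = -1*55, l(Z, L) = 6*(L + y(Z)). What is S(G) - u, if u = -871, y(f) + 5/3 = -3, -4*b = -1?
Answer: -185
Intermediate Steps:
b = ¼ (b = -¼*(-1) = ¼ ≈ 0.25000)
y(f) = -14/3 (y(f) = -5/3 - 3 = -14/3)
l(Z, L) = -28 + 6*L (l(Z, L) = 6*(L - 14/3) = 6*(-14/3 + L) = -28 + 6*L)
G = -55
S(P) = -66 + 18*P (S(P) = 3*(6 + (-28 + 6*P)) = 3*(-22 + 6*P) = -66 + 18*P)
S(G) - u = (-66 + 18*(-55)) - 1*(-871) = (-66 - 990) + 871 = -1056 + 871 = -185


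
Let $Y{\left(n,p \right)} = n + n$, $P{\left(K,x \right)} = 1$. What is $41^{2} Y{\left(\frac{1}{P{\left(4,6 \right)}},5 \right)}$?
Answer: $3362$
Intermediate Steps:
$Y{\left(n,p \right)} = 2 n$
$41^{2} Y{\left(\frac{1}{P{\left(4,6 \right)}},5 \right)} = 41^{2} \cdot \frac{2}{1} = 1681 \cdot 2 \cdot 1 = 1681 \cdot 2 = 3362$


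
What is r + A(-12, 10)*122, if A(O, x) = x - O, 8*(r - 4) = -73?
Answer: 21431/8 ≈ 2678.9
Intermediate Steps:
r = -41/8 (r = 4 + (⅛)*(-73) = 4 - 73/8 = -41/8 ≈ -5.1250)
r + A(-12, 10)*122 = -41/8 + (10 - 1*(-12))*122 = -41/8 + (10 + 12)*122 = -41/8 + 22*122 = -41/8 + 2684 = 21431/8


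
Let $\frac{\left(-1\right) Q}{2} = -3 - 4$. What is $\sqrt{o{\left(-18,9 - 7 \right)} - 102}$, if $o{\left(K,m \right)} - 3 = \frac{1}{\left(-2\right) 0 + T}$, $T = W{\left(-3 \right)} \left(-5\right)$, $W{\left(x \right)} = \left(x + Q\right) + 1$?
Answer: $\frac{i \sqrt{89115}}{30} \approx 9.9507 i$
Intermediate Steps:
$Q = 14$ ($Q = - 2 \left(-3 - 4\right) = \left(-2\right) \left(-7\right) = 14$)
$W{\left(x \right)} = 15 + x$ ($W{\left(x \right)} = \left(x + 14\right) + 1 = \left(14 + x\right) + 1 = 15 + x$)
$T = -60$ ($T = \left(15 - 3\right) \left(-5\right) = 12 \left(-5\right) = -60$)
$o{\left(K,m \right)} = \frac{179}{60}$ ($o{\left(K,m \right)} = 3 + \frac{1}{\left(-2\right) 0 - 60} = 3 + \frac{1}{0 - 60} = 3 + \frac{1}{-60} = 3 - \frac{1}{60} = \frac{179}{60}$)
$\sqrt{o{\left(-18,9 - 7 \right)} - 102} = \sqrt{\frac{179}{60} - 102} = \sqrt{- \frac{5941}{60}} = \frac{i \sqrt{89115}}{30}$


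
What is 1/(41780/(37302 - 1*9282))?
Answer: 1401/2089 ≈ 0.67066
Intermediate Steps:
1/(41780/(37302 - 1*9282)) = 1/(41780/(37302 - 9282)) = 1/(41780/28020) = 1/(41780*(1/28020)) = 1/(2089/1401) = 1401/2089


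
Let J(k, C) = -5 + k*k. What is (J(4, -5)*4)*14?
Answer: 616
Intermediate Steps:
J(k, C) = -5 + k**2
(J(4, -5)*4)*14 = ((-5 + 4**2)*4)*14 = ((-5 + 16)*4)*14 = (11*4)*14 = 44*14 = 616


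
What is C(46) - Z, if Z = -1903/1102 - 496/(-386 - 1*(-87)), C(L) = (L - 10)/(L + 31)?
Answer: 13587113/25371346 ≈ 0.53553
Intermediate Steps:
C(L) = (-10 + L)/(31 + L)
Z = -22405/329498 (Z = -1903*1/1102 - 496/(-386 + 87) = -1903/1102 - 496/(-299) = -1903/1102 - 496*(-1/299) = -1903/1102 + 496/299 = -22405/329498 ≈ -0.067997)
C(46) - Z = (-10 + 46)/(31 + 46) - 1*(-22405/329498) = 36/77 + 22405/329498 = 13587113/25371346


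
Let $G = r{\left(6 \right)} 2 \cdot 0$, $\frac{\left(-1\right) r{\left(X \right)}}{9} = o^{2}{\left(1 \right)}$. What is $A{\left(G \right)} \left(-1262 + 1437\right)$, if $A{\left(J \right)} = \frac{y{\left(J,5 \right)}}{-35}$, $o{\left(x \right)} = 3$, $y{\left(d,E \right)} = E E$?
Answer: $-125$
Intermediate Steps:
$y{\left(d,E \right)} = E^{2}$
$r{\left(X \right)} = -81$ ($r{\left(X \right)} = - 9 \cdot 3^{2} = \left(-9\right) 9 = -81$)
$G = 0$ ($G = \left(-81\right) 2 \cdot 0 = \left(-162\right) 0 = 0$)
$A{\left(J \right)} = - \frac{5}{7}$ ($A{\left(J \right)} = \frac{5^{2}}{-35} = 25 \left(- \frac{1}{35}\right) = - \frac{5}{7}$)
$A{\left(G \right)} \left(-1262 + 1437\right) = - \frac{5 \left(-1262 + 1437\right)}{7} = \left(- \frac{5}{7}\right) 175 = -125$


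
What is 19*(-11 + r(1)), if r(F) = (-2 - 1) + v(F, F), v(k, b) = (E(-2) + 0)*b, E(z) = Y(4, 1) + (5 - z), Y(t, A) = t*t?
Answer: 171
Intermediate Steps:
Y(t, A) = t²
E(z) = 21 - z (E(z) = 4² + (5 - z) = 16 + (5 - z) = 21 - z)
v(k, b) = 23*b (v(k, b) = ((21 - 1*(-2)) + 0)*b = ((21 + 2) + 0)*b = (23 + 0)*b = 23*b)
r(F) = -3 + 23*F (r(F) = (-2 - 1) + 23*F = -3 + 23*F)
19*(-11 + r(1)) = 19*(-11 + (-3 + 23*1)) = 19*(-11 + (-3 + 23)) = 19*(-11 + 20) = 19*9 = 171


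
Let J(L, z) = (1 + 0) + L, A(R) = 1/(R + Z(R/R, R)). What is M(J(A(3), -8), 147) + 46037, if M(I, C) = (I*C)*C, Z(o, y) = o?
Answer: 292193/4 ≈ 73048.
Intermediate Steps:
A(R) = 1/(1 + R) (A(R) = 1/(R + R/R) = 1/(R + 1) = 1/(1 + R))
J(L, z) = 1 + L
M(I, C) = I*C**2 (M(I, C) = (C*I)*C = I*C**2)
M(J(A(3), -8), 147) + 46037 = (1 + 1/(1 + 3))*147**2 + 46037 = (1 + 1/4)*21609 + 46037 = (5/4)*21609 + 46037 = 108045/4 + 46037 = 292193/4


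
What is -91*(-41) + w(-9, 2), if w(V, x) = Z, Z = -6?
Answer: 3725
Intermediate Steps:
w(V, x) = -6
-91*(-41) + w(-9, 2) = -91*(-41) - 6 = 3731 - 6 = 3725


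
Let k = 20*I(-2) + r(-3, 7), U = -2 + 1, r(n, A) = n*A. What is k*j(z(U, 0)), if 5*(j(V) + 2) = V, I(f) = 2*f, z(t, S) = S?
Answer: 202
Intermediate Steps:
r(n, A) = A*n
U = -1
j(V) = -2 + V/5
k = -101 (k = 20*(2*(-2)) + 7*(-3) = 20*(-4) - 21 = -80 - 21 = -101)
k*j(z(U, 0)) = -101*(-2 + (⅕)*0) = -101*(-2 + 0) = -101*(-2) = 202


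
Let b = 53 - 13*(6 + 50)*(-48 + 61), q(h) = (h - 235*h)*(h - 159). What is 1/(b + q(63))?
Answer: 1/1405821 ≈ 7.1133e-7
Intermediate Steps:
q(h) = -234*h*(-159 + h) (q(h) = (-234*h)*(-159 + h) = -234*h*(-159 + h))
b = -9411 (b = 53 - 728*13 = 53 - 13*728 = 53 - 9464 = -9411)
1/(b + q(63)) = 1/(-9411 + 234*63*(159 - 1*63)) = 1/(-9411 + 234*63*(159 - 63)) = 1/(-9411 + 234*63*96) = 1/(-9411 + 1415232) = 1/1405821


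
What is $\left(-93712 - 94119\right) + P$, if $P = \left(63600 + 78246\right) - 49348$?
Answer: $-95333$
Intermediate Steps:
$P = 92498$ ($P = 141846 - 49348 = 92498$)
$\left(-93712 - 94119\right) + P = \left(-93712 - 94119\right) + 92498 = -187831 + 92498 = -95333$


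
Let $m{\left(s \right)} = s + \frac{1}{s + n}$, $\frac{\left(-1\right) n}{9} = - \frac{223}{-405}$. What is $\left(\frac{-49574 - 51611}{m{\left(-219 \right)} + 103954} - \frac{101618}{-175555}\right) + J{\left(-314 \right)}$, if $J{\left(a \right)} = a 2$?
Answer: $- \frac{3295176015907812}{5243784136805} \approx -628.4$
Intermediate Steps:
$J{\left(a \right)} = 2 a$
$n = - \frac{223}{45}$ ($n = - 9 \left(- \frac{223}{-405}\right) = - 9 \left(\left(-223\right) \left(- \frac{1}{405}\right)\right) = \left(-9\right) \frac{223}{405} = - \frac{223}{45} \approx -4.9556$)
$m{\left(s \right)} = s + \frac{1}{- \frac{223}{45} + s}$ ($m{\left(s \right)} = s + \frac{1}{s - \frac{223}{45}} = s + \frac{1}{- \frac{223}{45} + s}$)
$\left(\frac{-49574 - 51611}{m{\left(-219 \right)} + 103954} - \frac{101618}{-175555}\right) + J{\left(-314 \right)} = \left(\frac{-49574 - 51611}{\frac{45 - -48837 + 45 \left(-219\right)^{2}}{-223 + 45 \left(-219\right)} + 103954} - \frac{101618}{-175555}\right) + 2 \left(-314\right) = \left(- \frac{101185}{\frac{45 + 48837 + 45 \cdot 47961}{-223 - 9855} + 103954} - - \frac{101618}{175555}\right) - 628 = \left(- \frac{101185}{\frac{45 + 48837 + 2158245}{-10078} + 103954} + \frac{101618}{175555}\right) - 628 = \left(- \frac{101185}{\left(- \frac{1}{10078}\right) 2207127 + 103954} + \frac{101618}{175555}\right) - 628 = \left(- \frac{101185}{- \frac{2207127}{10078} + 103954} + \frac{101618}{175555}\right) - 628 = \left(- \frac{101185}{\frac{1045441285}{10078}} + \frac{101618}{175555}\right) - 628 = \left(\left(-101185\right) \frac{10078}{1045441285} + \frac{101618}{175555}\right) - 628 = \left(- \frac{29135498}{29869751} + \frac{101618}{175555}\right) - 628 = - \frac{2079577994272}{5243784136805} - 628 = - \frac{3295176015907812}{5243784136805}$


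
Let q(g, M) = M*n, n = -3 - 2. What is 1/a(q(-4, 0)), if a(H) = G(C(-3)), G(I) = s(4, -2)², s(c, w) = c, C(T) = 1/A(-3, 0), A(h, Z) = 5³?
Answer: 1/16 ≈ 0.062500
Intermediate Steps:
A(h, Z) = 125
C(T) = 1/125
n = -5
q(g, M) = -5*M (q(g, M) = M*(-5) = -5*M)
G(I) = 16 (G(I) = 4² = 16)
a(H) = 16
1/a(q(-4, 0)) = 1/16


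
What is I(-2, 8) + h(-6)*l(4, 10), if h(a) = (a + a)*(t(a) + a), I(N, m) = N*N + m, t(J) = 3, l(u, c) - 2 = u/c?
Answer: 492/5 ≈ 98.400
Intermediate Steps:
l(u, c) = 2 + u/c
I(N, m) = m + N² (I(N, m) = N² + m = m + N²)
h(a) = 2*a*(3 + a) (h(a) = (a + a)*(3 + a) = (2*a)*(3 + a) = 2*a*(3 + a))
I(-2, 8) + h(-6)*l(4, 10) = (8 + (-2)²) + (2*(-6)*(3 - 6))*(2 + 4/10) = (8 + 4) + (2*(-6)*(-3))*(2 + 4*(⅒)) = 12 + 36*(2 + ⅖) = 12 + 36*(12/5) = 12 + 432/5 = 492/5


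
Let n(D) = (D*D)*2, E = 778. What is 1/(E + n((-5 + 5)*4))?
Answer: 1/778 ≈ 0.0012853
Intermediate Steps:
n(D) = 2*D² (n(D) = D²*2 = 2*D²)
1/(E + n((-5 + 5)*4)) = 1/(778 + 2*((-5 + 5)*4)²) = 1/(778 + 2*(0*4)²) = 1/(778 + 2*0²) = 1/(778 + 2*0) = 1/(778 + 0) = 1/778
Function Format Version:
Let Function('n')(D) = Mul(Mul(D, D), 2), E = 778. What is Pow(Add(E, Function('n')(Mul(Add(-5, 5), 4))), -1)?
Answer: Rational(1, 778) ≈ 0.0012853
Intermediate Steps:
Function('n')(D) = Mul(2, Pow(D, 2)) (Function('n')(D) = Mul(Pow(D, 2), 2) = Mul(2, Pow(D, 2)))
Pow(Add(E, Function('n')(Mul(Add(-5, 5), 4))), -1) = Pow(Add(778, Mul(2, Pow(Mul(Add(-5, 5), 4), 2))), -1) = Pow(Add(778, Mul(2, Pow(Mul(0, 4), 2))), -1) = Pow(Add(778, Mul(2, Pow(0, 2))), -1) = Pow(Add(778, Mul(2, 0)), -1) = Pow(Add(778, 0), -1) = Pow(778, -1) = Rational(1, 778)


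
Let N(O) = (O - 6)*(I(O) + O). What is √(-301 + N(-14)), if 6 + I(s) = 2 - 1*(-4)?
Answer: I*√21 ≈ 4.5826*I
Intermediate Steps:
I(s) = 0 (I(s) = -6 + (2 - 1*(-4)) = -6 + (2 + 4) = -6 + 6 = 0)
N(O) = O*(-6 + O) (N(O) = (O - 6)*(0 + O) = (-6 + O)*O = O*(-6 + O))
√(-301 + N(-14)) = √(-301 - 14*(-6 - 14)) = √(-301 - 14*(-20)) = √(-301 + 280) = √(-21) = I*√21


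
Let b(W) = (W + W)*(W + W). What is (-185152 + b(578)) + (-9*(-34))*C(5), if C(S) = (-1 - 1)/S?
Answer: 5755308/5 ≈ 1.1511e+6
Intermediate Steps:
C(S) = -2/S
b(W) = 4*W**2 (b(W) = (2*W)*(2*W) = 4*W**2)
(-185152 + b(578)) + (-9*(-34))*C(5) = (-185152 + 4*578**2) + (-9*(-34))*(-2/5) = (-185152 + 4*334084) + 306*(-2*1/5) = (-185152 + 1336336) + 306*(-2/5) = 1151184 - 612/5 = 5755308/5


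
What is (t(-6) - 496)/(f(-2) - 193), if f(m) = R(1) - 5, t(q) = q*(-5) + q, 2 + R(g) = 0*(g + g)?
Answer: 59/25 ≈ 2.3600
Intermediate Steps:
R(g) = -2 (R(g) = -2 + 0*(g + g) = -2 + 0*(2*g) = -2 + 0 = -2)
t(q) = -4*q (t(q) = -5*q + q = -4*q)
f(m) = -7 (f(m) = -2 - 5 = -7)
(t(-6) - 496)/(f(-2) - 193) = (-4*(-6) - 496)/(-7 - 193) = (24 - 496)/(-200) = -472*(-1/200) = 59/25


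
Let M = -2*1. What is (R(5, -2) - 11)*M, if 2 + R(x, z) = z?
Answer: 30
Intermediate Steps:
M = -2
R(x, z) = -2 + z
(R(5, -2) - 11)*M = ((-2 - 2) - 11)*(-2) = (-4 - 11)*(-2) = -15*(-2) = 30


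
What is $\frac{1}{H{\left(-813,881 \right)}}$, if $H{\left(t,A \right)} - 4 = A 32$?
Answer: $\frac{1}{28196} \approx 3.5466 \cdot 10^{-5}$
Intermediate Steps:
$H{\left(t,A \right)} = 4 + 32 A$ ($H{\left(t,A \right)} = 4 + A 32 = 4 + 32 A$)
$\frac{1}{H{\left(-813,881 \right)}} = \frac{1}{4 + 32 \cdot 881} = \frac{1}{4 + 28192} = \frac{1}{28196}$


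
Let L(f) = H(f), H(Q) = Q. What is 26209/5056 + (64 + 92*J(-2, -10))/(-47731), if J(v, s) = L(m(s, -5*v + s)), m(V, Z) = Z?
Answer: 1250658195/241327936 ≈ 5.1824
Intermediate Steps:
L(f) = f
J(v, s) = s - 5*v (J(v, s) = -5*v + s = s - 5*v)
26209/5056 + (64 + 92*J(-2, -10))/(-47731) = 26209/5056 + (64 + 92*(-10 - 5*(-2)))/(-47731) = 26209*(1/5056) + (64 + 92*(-10 + 10))*(-1/47731) = 26209/5056 + (64 + 92*0)*(-1/47731) = 26209/5056 + (64 + 0)*(-1/47731) = 26209/5056 + 64*(-1/47731) = 26209/5056 - 64/47731 = 1250658195/241327936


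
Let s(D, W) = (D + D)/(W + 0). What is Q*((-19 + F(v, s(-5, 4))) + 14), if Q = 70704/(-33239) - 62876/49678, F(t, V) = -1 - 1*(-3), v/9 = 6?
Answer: 8403553014/825623521 ≈ 10.178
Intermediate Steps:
s(D, W) = 2*D/W (s(D, W) = (2*D)/W = 2*D/W)
v = 54 (v = 9*6 = 54)
F(t, V) = 2 (F(t, V) = -1 + 3 = 2)
Q = -2801184338/825623521 (Q = 70704*(-1/33239) - 62876*1/49678 = -70704/33239 - 31438/24839 = -2801184338/825623521 ≈ -3.3928)
Q*((-19 + F(v, s(-5, 4))) + 14) = -2801184338*((-19 + 2) + 14)/825623521 = -2801184338*(-17 + 14)/825623521 = -2801184338/825623521*(-3) = 8403553014/825623521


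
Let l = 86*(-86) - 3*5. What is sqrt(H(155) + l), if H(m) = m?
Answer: 2*I*sqrt(1814) ≈ 85.182*I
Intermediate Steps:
l = -7411 (l = -7396 - 15 = -7411)
sqrt(H(155) + l) = sqrt(155 - 7411) = sqrt(-7256) = 2*I*sqrt(1814)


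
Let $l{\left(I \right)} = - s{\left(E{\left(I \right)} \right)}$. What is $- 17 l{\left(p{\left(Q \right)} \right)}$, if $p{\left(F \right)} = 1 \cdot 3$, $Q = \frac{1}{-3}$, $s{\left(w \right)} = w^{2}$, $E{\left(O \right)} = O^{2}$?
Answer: $1377$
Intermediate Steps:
$Q = - \frac{1}{3} \approx -0.33333$
$p{\left(F \right)} = 3$
$l{\left(I \right)} = - I^{4}$ ($l{\left(I \right)} = - \left(I^{2}\right)^{2} = - I^{4}$)
$- 17 l{\left(p{\left(Q \right)} \right)} = - 17 \left(- 3^{4}\right) = - 17 \left(\left(-1\right) 81\right) = \left(-17\right) \left(-81\right) = 1377$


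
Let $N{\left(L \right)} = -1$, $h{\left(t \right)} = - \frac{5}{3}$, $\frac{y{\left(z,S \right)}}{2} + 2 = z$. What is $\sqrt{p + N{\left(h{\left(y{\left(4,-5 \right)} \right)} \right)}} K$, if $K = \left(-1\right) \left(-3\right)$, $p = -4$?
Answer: $3 i \sqrt{5} \approx 6.7082 i$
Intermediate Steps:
$y{\left(z,S \right)} = -4 + 2 z$
$h{\left(t \right)} = - \frac{5}{3}$ ($h{\left(t \right)} = \left(-5\right) \frac{1}{3} = - \frac{5}{3}$)
$K = 3$
$\sqrt{p + N{\left(h{\left(y{\left(4,-5 \right)} \right)} \right)}} K = \sqrt{-4 - 1} \cdot 3 = \sqrt{-5} \cdot 3 = i \sqrt{5} \cdot 3 = 3 i \sqrt{5}$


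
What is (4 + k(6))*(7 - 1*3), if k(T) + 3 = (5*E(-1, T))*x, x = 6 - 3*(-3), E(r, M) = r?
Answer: -296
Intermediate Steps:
x = 15 (x = 6 + 9 = 15)
k(T) = -78 (k(T) = -3 + (5*(-1))*15 = -3 - 5*15 = -3 - 75 = -78)
(4 + k(6))*(7 - 1*3) = (4 - 78)*(7 - 1*3) = -74*(7 - 3) = -74*4 = -296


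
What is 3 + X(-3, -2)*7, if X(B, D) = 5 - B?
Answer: 59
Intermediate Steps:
3 + X(-3, -2)*7 = 3 + (5 - 1*(-3))*7 = 3 + (5 + 3)*7 = 3 + 8*7 = 3 + 56 = 59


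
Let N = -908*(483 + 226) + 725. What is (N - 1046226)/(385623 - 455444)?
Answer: 1689273/69821 ≈ 24.194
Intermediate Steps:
N = -643047 (N = -908*709 + 725 = -643772 + 725 = -643047)
(N - 1046226)/(385623 - 455444) = (-643047 - 1046226)/(385623 - 455444) = -1689273/(-69821) = -1689273*(-1/69821) = 1689273/69821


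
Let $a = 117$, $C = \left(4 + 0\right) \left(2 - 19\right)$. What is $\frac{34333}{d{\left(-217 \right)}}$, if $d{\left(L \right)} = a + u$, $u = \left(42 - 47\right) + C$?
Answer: $\frac{34333}{44} \approx 780.29$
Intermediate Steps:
$C = -68$ ($C = 4 \left(-17\right) = -68$)
$u = -73$ ($u = \left(42 - 47\right) - 68 = -5 - 68 = -73$)
$d{\left(L \right)} = 44$ ($d{\left(L \right)} = 117 - 73 = 44$)
$\frac{34333}{d{\left(-217 \right)}} = \frac{34333}{44}$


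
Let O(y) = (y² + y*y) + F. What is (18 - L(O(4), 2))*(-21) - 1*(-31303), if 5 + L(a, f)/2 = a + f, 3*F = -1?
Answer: 32129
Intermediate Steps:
F = -⅓ (F = (⅓)*(-1) = -⅓ ≈ -0.33333)
O(y) = -⅓ + 2*y² (O(y) = (y² + y*y) - ⅓ = (y² + y²) - ⅓ = 2*y² - ⅓ = -⅓ + 2*y²)
L(a, f) = -10 + 2*a + 2*f (L(a, f) = -10 + 2*(a + f) = -10 + (2*a + 2*f) = -10 + 2*a + 2*f)
(18 - L(O(4), 2))*(-21) - 1*(-31303) = (18 - (-10 + 2*(-⅓ + 2*4²) + 2*2))*(-21) - 1*(-31303) = (18 - (-10 + 2*(-⅓ + 2*16) + 4))*(-21) + 31303 = (18 - (-10 + 2*(-⅓ + 32) + 4))*(-21) + 31303 = (18 - (-10 + 2*(95/3) + 4))*(-21) + 31303 = (18 - (-10 + 190/3 + 4))*(-21) + 31303 = (18 - 1*172/3)*(-21) + 31303 = (18 - 172/3)*(-21) + 31303 = -118/3*(-21) + 31303 = 826 + 31303 = 32129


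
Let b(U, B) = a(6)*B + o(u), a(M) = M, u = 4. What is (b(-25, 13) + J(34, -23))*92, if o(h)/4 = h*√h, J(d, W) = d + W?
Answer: 11132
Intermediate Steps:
J(d, W) = W + d
o(h) = 4*h^(3/2) (o(h) = 4*(h*√h) = 4*h^(3/2))
b(U, B) = 32 + 6*B (b(U, B) = 6*B + 4*4^(3/2) = 6*B + 4*8 = 6*B + 32 = 32 + 6*B)
(b(-25, 13) + J(34, -23))*92 = ((32 + 6*13) + (-23 + 34))*92 = ((32 + 78) + 11)*92 = (110 + 11)*92 = 121*92 = 11132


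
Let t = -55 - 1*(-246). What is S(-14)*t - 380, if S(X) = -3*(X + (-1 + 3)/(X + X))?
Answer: 107561/14 ≈ 7682.9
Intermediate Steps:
S(X) = -3*X - 3/X (S(X) = -3*(X + 2/((2*X))) = -3*(X + 2*(1/(2*X))) = -3*(X + 1/X) = -3*X - 3/X)
t = 191 (t = -55 + 246 = 191)
S(-14)*t - 380 = (-3*(-14) - 3/(-14))*191 - 380 = (42 - 3*(-1/14))*191 - 380 = (42 + 3/14)*191 - 380 = (591/14)*191 - 380 = 112881/14 - 380 = 107561/14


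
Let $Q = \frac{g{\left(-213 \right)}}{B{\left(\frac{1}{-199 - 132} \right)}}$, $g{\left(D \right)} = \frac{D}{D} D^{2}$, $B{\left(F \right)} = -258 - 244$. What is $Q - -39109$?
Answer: $\frac{19587349}{502} \approx 39019.0$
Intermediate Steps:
$B{\left(F \right)} = -502$ ($B{\left(F \right)} = -258 - 244 = -502$)
$g{\left(D \right)} = D^{2}$ ($g{\left(D \right)} = 1 D^{2} = D^{2}$)
$Q = - \frac{45369}{502}$ ($Q = \frac{\left(-213\right)^{2}}{-502} = 45369 \left(- \frac{1}{502}\right) = - \frac{45369}{502} \approx -90.376$)
$Q - -39109 = - \frac{45369}{502} - -39109 = - \frac{45369}{502} + 39109 = \frac{19587349}{502}$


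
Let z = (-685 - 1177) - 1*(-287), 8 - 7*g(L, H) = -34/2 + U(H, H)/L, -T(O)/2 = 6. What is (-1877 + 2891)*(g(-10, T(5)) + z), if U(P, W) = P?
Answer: -7968012/5 ≈ -1.5936e+6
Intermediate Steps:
T(O) = -12 (T(O) = -2*6 = -12)
g(L, H) = 25/7 - H/(7*L) (g(L, H) = 8/7 - (-34/2 + H/L)/7 = 8/7 - (-34*½ + H/L)/7 = 8/7 - (-17 + H/L)/7 = 8/7 + (17/7 - H/(7*L)) = 25/7 - H/(7*L))
z = -1575 (z = -1862 + 287 = -1575)
(-1877 + 2891)*(g(-10, T(5)) + z) = (-1877 + 2891)*((⅐)*(-1*(-12) + 25*(-10))/(-10) - 1575) = 1014*((⅐)*(-⅒)*(12 - 250) - 1575) = 1014*((⅐)*(-⅒)*(-238) - 1575) = 1014*(17/5 - 1575) = 1014*(-7858/5) = -7968012/5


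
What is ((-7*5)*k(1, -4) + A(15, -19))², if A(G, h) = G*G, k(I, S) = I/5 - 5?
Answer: 154449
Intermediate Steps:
k(I, S) = -5 + I/5 (k(I, S) = I*(⅕) - 5 = I/5 - 5 = -5 + I/5)
A(G, h) = G²
((-7*5)*k(1, -4) + A(15, -19))² = ((-7*5)*(-5 + (⅕)*1) + 15²)² = (-35*(-5 + ⅕) + 225)² = (-35*(-24/5) + 225)² = (168 + 225)² = 393² = 154449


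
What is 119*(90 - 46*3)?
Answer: -5712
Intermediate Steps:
119*(90 - 46*3) = 119*(90 - 138) = 119*(-48) = -5712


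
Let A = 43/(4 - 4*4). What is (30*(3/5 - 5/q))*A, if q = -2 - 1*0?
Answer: -1333/4 ≈ -333.25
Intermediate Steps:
q = -2 (q = -2 + 0 = -2)
A = -43/12 (A = 43/(4 - 16) = 43/(-12) = 43*(-1/12) = -43/12 ≈ -3.5833)
(30*(3/5 - 5/q))*A = (30*(3/5 - 5/(-2)))*(-43/12) = (30*(3*(⅕) - 5*(-½)))*(-43/12) = (30*(⅗ + 5/2))*(-43/12) = (30*(31/10))*(-43/12) = 93*(-43/12) = -1333/4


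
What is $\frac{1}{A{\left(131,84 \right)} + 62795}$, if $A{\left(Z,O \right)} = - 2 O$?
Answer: $\frac{1}{62627} \approx 1.5968 \cdot 10^{-5}$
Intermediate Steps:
$\frac{1}{A{\left(131,84 \right)} + 62795} = \frac{1}{\left(-2\right) 84 + 62795} = \frac{1}{-168 + 62795} = \frac{1}{62627}$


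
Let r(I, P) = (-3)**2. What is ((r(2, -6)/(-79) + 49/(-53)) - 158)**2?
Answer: 443414819236/17530969 ≈ 25293.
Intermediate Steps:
r(I, P) = 9
((r(2, -6)/(-79) + 49/(-53)) - 158)**2 = ((9/(-79) + 49/(-53)) - 158)**2 = ((9*(-1/79) + 49*(-1/53)) - 158)**2 = ((-9/79 - 49/53) - 158)**2 = (-4348/4187 - 158)**2 = (-665894/4187)**2 = 443414819236/17530969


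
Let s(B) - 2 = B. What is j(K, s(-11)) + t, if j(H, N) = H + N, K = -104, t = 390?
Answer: 277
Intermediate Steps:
s(B) = 2 + B
j(K, s(-11)) + t = (-104 + (2 - 11)) + 390 = (-104 - 9) + 390 = -113 + 390 = 277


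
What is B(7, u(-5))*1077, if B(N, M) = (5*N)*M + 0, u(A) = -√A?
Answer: -37695*I*√5 ≈ -84289.0*I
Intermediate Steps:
B(N, M) = 5*M*N (B(N, M) = 5*M*N + 0 = 5*M*N)
B(7, u(-5))*1077 = (5*(-√(-5))*7)*1077 = (5*(-I*√5)*7)*1077 = -35*I*√5*1077 = -37695*I*√5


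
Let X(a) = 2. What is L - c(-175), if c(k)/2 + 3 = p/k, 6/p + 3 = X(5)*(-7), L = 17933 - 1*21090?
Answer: -9374237/2975 ≈ -3151.0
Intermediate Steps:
L = -3157 (L = 17933 - 21090 = -3157)
p = -6/17 (p = 6/(-3 + 2*(-7)) = 6/(-3 - 14) = 6/(-17) = 6*(-1/17) = -6/17 ≈ -0.35294)
c(k) = -6 - 12/(17*k) (c(k) = -6 + 2*(-6/(17*k)) = -6 - 12/(17*k))
L - c(-175) = -3157 - (-6 - 12/17/(-175)) = -3157 - (-6 - 12/17*(-1/175)) = -3157 - (-6 + 12/2975) = -3157 - 1*(-17838/2975) = -3157 + 17838/2975 = -9374237/2975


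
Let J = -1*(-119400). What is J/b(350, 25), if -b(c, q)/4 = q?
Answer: -1194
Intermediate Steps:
J = 119400
b(c, q) = -4*q
J/b(350, 25) = 119400/((-4*25)) = 119400/(-100) = 119400*(-1/100) = -1194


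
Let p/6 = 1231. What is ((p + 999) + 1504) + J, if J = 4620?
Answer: 14509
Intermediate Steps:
p = 7386 (p = 6*1231 = 7386)
((p + 999) + 1504) + J = ((7386 + 999) + 1504) + 4620 = (8385 + 1504) + 4620 = 9889 + 4620 = 14509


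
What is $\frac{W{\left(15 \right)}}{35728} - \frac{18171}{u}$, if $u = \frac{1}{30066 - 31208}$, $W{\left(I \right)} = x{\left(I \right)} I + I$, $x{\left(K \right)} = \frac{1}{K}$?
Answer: $\frac{46337612707}{2233} \approx 2.0751 \cdot 10^{7}$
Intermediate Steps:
$W{\left(I \right)} = 1 + I$ ($W{\left(I \right)} = \frac{I}{I} + I = 1 + I$)
$u = - \frac{1}{1142}$ ($u = \frac{1}{-1142} = - \frac{1}{1142} \approx -0.00087566$)
$\frac{W{\left(15 \right)}}{35728} - \frac{18171}{u} = \frac{1 + 15}{35728} - \frac{18171}{- \frac{1}{1142}} = 16 \cdot \frac{1}{35728} - -20751282 = \frac{1}{2233} + 20751282 = \frac{46337612707}{2233}$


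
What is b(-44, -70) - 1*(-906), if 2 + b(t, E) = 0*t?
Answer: 904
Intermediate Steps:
b(t, E) = -2 (b(t, E) = -2 + 0*t = -2 + 0 = -2)
b(-44, -70) - 1*(-906) = -2 - 1*(-906) = -2 + 906 = 904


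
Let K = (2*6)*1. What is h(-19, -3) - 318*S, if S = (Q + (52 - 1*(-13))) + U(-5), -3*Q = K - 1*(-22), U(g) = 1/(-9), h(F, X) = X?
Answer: -51101/3 ≈ -17034.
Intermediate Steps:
K = 12 (K = 12*1 = 12)
U(g) = -⅑
Q = -34/3 (Q = -(12 - 1*(-22))/3 = -(12 + 22)/3 = -⅓*34 = -34/3 ≈ -11.333)
S = 482/9 (S = (-34/3 + (52 - 1*(-13))) - ⅑ = (-34/3 + (52 + 13)) - ⅑ = (-34/3 + 65) - ⅑ = 161/3 - ⅑ = 482/9 ≈ 53.556)
h(-19, -3) - 318*S = -3 - 318*482/9 = -3 - 51092/3 = -51101/3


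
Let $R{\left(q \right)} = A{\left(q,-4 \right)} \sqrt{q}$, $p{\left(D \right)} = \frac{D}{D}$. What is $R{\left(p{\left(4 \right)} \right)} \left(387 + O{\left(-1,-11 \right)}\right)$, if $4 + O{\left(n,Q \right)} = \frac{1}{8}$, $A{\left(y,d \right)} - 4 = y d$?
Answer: $0$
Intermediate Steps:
$p{\left(D \right)} = 1$
$A{\left(y,d \right)} = 4 + d y$ ($A{\left(y,d \right)} = 4 + y d = 4 + d y$)
$O{\left(n,Q \right)} = - \frac{31}{8}$ ($O{\left(n,Q \right)} = -4 + \frac{1}{8} = - \frac{31}{8}$)
$R{\left(q \right)} = \sqrt{q} \left(4 - 4 q\right)$ ($R{\left(q \right)} = \left(4 - 4 q\right) \sqrt{q} = \sqrt{q} \left(4 - 4 q\right)$)
$R{\left(p{\left(4 \right)} \right)} \left(387 + O{\left(-1,-11 \right)}\right) = 4 \sqrt{1} \left(1 - 1\right) \left(387 - \frac{31}{8}\right) = 4 \cdot 1 \left(1 - 1\right) \frac{3065}{8} = 4 \cdot 1 \cdot 0 \cdot \frac{3065}{8} = 0 \cdot \frac{3065}{8} = 0$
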